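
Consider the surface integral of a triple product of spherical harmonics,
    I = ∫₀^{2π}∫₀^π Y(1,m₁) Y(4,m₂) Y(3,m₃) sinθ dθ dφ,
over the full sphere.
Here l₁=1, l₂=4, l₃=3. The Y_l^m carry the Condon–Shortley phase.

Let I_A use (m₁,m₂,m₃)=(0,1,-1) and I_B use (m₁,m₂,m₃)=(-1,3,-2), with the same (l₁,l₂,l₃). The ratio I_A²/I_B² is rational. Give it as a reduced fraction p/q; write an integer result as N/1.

Shared (l₁,l₂,l₃)=(1,4,3): N and (l;000)² cancel in I_A²/I_B².
A: Δ = 2!·0!·6!/9! = 1/252; Racah Σ t=1..1: t=1:−1/48 = -1/48; ⇒ 3j(1 4 3; 0 1 -1)² = 5/84, sgn -1
B: Δ = 2!·0!·6!/9! = 1/252; Racah Σ t=2..2: t=2:+1/240 = 1/240; ⇒ 3j(1 4 3; -1 3 -2)² = 1/12, sgn -1
I_A²/I_B² = (5/84)/(1/12) = 5/7

5/7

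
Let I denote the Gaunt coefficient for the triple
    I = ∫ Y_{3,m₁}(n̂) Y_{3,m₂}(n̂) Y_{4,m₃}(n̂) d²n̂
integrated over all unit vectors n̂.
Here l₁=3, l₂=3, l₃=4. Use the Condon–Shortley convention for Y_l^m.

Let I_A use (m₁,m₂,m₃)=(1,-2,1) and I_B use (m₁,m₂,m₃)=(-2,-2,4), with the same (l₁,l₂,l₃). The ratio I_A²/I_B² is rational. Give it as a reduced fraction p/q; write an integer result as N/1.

16/35

Shared (l₁,l₂,l₃)=(3,3,4): N and (l;000)² cancel in I_A²/I_B².
A: Δ = 2!·4!·4!/11! = 1/34650; Racah Σ t=0..1: t=0:+1/48 t=1:−1/144 = 1/72; ⇒ 3j(3 3 4; 1 -2 1)² = 16/693, sgn -1
B: Δ = 2!·4!·4!/11! = 1/34650; Racah Σ t=1..1: t=1:−1/576 = -1/576; ⇒ 3j(3 3 4; -2 -2 4)² = 5/99, sgn -1
I_A²/I_B² = (16/693)/(5/99) = 16/35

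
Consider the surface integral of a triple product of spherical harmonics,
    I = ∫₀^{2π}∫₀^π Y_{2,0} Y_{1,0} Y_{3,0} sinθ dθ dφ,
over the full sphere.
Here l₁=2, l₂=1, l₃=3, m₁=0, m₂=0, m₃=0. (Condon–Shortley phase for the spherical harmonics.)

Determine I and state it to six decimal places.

0.247767

Checks pass: Σm=0; 6 even; l₃=3∈[1,3].
(2·2+1)(2·1+1)(2·3+1) = 105
Δ: 0! 4! 2! / 7! → 1/105
sum: t=0:+1/4 = 1/4
3j²(2 1 3; 0 0 0) = Δ·Π!·Σ² = 3/35  (sign -1)
(m-triple is (0,0,0) — same symbol as above.)
combine: 4πI² = 105·3/35·3/35 = 27/35
take √, sign +1: I = 0.24776670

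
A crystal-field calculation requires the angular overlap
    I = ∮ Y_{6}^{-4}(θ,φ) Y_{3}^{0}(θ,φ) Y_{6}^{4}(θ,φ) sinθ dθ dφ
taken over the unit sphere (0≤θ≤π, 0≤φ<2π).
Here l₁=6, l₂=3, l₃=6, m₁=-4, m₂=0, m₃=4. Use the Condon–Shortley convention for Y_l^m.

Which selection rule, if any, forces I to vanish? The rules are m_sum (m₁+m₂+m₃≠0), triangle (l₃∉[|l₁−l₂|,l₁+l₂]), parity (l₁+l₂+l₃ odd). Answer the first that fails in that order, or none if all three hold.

parity

azimuthal sum: -4 + 0 + 4 = 0  ✓
3 ≤ 6 ≤ 9 (triangle on l)  ✓
L = 6 + 3 + 6 = 15 (odd)  ✗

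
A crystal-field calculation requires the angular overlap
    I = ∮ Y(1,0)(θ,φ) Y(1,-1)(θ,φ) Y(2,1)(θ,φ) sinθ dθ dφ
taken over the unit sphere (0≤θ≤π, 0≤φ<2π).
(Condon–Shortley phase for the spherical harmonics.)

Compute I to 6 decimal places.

m-sum 0 ✓  L=4 even ✓  0≤2≤2 ✓
Π(2lᵢ+1) = 3×3×5 = 45
triangle coeff Δ(1,1,2) = 1/30
Σ_t [0,0]: t=0:+1/1 = 1/1
(3j)²=2/15 [(1 1 2; 0 0 0)], sign=+1
Σ_t [0,0]: t=0:+1/2 = 1/2
(3j)²=1/10 [(1 1 2; 0 -1 1)], sign=-1
⇒ 4πI² = 3/5
I = (-1)√(3/5/(4π)) = -0.21850969

-0.218510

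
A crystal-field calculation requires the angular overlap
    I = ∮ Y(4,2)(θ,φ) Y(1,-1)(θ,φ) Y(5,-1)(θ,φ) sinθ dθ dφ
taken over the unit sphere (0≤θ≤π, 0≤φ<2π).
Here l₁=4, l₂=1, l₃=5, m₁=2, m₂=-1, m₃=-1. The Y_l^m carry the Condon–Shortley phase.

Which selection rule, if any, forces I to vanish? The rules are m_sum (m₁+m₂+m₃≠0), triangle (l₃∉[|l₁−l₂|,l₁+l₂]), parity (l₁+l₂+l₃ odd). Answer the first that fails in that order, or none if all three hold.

none

m₁+m₂+m₃ = 2 − 1 − 1 = 0  ✓
triangle: |4−1|=3 ≤ l₃=5 ≤ 4+1=5  ✓
parity: l₁+l₂+l₃ = 10 is even  ✓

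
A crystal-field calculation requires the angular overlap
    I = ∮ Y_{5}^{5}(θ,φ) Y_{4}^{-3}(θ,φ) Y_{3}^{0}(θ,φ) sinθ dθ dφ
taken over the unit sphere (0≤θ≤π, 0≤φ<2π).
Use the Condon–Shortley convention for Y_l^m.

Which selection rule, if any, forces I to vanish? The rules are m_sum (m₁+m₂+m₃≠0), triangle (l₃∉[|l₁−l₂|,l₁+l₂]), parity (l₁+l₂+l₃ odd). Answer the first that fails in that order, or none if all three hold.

m_sum

m₁+m₂+m₃ = 5 − 3 + 0 = 2  ✗
triangle: |5−4|=1 ≤ l₃=3 ≤ 5+4=9
parity: l₁+l₂+l₃ = 12 is even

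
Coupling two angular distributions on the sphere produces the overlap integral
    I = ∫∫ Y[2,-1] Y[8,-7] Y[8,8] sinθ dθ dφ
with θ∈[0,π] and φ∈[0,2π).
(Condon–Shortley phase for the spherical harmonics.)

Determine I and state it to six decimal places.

Checks pass: Σm=0; 18 even; l₃=8∈[6,10].
(2·2+1)(2·8+1)(2·8+1) = 1445
Δ: 2! 2! 14! / 19! → 1/348840
sum: t=0:+1/116121600 t=1:−1/25401600 t=2:+1/116121600 = -1/45158400
3j²(2 8 8; 0 0 0) = Δ·Π!·Σ² = 24/1615  (sign -1)
sum: t=1:−1/174356582400 = -1/174356582400
3j²(2 8 8; -1 -7 8) = Δ·Π!·Σ² = 5/323  (sign -1)
combine: 4πI² = 1445·24/1615·5/323 = 120/361
take √, sign +1: I = 0.16264177

0.162642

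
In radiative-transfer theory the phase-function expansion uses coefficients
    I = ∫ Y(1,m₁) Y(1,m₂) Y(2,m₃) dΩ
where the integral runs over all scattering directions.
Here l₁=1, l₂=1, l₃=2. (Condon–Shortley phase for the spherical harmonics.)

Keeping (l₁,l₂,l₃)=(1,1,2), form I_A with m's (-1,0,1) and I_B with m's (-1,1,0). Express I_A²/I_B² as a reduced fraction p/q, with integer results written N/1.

3/1

Same 1,1,2: normalisation and zero-m 3j drop out of the ratio.
A: Δ: 0! 2! 2! / 5! → 1/30; sum: t=0:+1/2 = 1/2; 3j²(1 1 2; -1 0 1) = Δ·Π!·Σ² = 1/10  (sign -1)
B: Δ: 0! 2! 2! / 5! → 1/30; sum: t=0:+1/4 = 1/4; 3j²(1 1 2; -1 1 0) = Δ·Π!·Σ² = 1/30  (sign +1)
I_A²/I_B² = (1/10)/(1/30) = 3/1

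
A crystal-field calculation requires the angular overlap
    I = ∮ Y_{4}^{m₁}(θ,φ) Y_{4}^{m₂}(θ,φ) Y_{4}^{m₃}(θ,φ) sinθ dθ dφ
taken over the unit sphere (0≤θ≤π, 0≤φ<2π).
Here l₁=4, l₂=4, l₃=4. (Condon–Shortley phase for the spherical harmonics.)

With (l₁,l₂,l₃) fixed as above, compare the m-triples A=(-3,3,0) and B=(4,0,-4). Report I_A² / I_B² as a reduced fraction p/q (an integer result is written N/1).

9/4

l's match ⇒ only the (l;m) 3-j factors differ between A and B.
A: triangle coeff Δ(4,4,4) = 1/450450; Σ_t [3,4]: t=3:−1/3456 t=4:+1/864 = 1/1152; (3j)²=7/286 [(4 4 4; -3 3 0)], sign=+1
B: triangle coeff Δ(4,4,4) = 1/450450; Σ_t [0,0]: t=0:+1/13824 = 1/13824; (3j)²=14/1287 [(4 4 4; 4 0 -4)], sign=+1
I_A²/I_B² = (7/286)/(14/1287) = 9/4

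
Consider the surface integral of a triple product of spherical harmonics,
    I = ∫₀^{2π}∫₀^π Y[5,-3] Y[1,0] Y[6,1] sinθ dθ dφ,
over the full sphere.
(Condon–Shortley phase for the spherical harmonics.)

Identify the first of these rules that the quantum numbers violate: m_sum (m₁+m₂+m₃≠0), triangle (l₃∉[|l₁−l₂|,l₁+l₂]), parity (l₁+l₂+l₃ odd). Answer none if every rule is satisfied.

Σmᵢ = -2  ✗
l₃∈[|l₁−l₂|,l₁+l₂]=[4,6], have l₃=6
Σlᵢ = 12 ⇒ even

m_sum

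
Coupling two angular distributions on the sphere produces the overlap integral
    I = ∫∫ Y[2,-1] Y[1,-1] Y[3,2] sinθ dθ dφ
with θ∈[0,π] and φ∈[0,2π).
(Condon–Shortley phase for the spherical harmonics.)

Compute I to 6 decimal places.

m-sum 0 ✓  L=6 even ✓  1≤3≤3 ✓
Π(2lᵢ+1) = 5×3×7 = 105
triangle coeff Δ(2,1,3) = 1/105
Σ_t [0,0]: t=0:+1/4 = 1/4
(3j)²=3/35 [(2 1 3; 0 0 0)], sign=-1
Σ_t [0,0]: t=0:+1/12 = 1/12
(3j)²=2/21 [(2 1 3; -1 -1 2)], sign=-1
⇒ 4πI² = 6/7
I = (+1)√(6/7/(4π)) = 0.26116903

0.261169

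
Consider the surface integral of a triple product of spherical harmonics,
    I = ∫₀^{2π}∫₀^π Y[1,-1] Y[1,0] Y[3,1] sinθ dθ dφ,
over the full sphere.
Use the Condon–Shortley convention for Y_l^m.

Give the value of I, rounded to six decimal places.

0.000000

l₃=3 ∉ [0,2] — triangle fails ⇒ I = 0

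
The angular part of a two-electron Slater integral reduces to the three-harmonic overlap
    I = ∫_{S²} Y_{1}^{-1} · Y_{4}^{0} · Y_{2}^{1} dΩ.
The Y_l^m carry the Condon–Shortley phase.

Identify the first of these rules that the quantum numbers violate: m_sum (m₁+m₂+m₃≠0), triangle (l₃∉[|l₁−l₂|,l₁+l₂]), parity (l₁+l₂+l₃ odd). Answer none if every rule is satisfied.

m₁+m₂+m₃ = -1 + 0 + 1 = 0  ✓
triangle: |1−4|=3 ≤ l₃=2 ≤ 1+4=5  ✗
parity: l₁+l₂+l₃ = 7 is odd

triangle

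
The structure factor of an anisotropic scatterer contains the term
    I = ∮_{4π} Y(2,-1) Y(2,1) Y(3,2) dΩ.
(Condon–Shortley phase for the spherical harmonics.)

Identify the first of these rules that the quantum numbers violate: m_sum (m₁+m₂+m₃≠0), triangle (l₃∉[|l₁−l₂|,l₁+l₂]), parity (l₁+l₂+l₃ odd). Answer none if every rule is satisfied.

azimuthal sum: -1 + 1 + 2 = 2  ✗
0 ≤ 3 ≤ 4 (triangle on l)
L = 2 + 2 + 3 = 7 (odd)

m_sum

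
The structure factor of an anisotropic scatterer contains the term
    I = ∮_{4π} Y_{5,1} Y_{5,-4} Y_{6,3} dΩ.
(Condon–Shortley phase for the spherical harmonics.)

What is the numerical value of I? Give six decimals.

-0.020582

m-sum 0 ✓  L=16 even ✓  0≤6≤10 ✓
Π(2lᵢ+1) = 11×11×13 = 1573
triangle coeff Δ(5,5,6) = 1/28588560
Σ_t [0,4]: t=0:+1/345600 t=1:−1/13824 t=2:+1/5184 t=3:−1/13824 t=4:+1/345600 = 7/129600
(3j)²=80/7293 [(5 5 6; 0 0 0)], sign=+1
Σ_t [0,1]: t=0:+1/138240 t=1:−1/155520 = 1/1244160
(3j)²=3/9724 [(5 5 6; 1 -4 3)], sign=-1
⇒ 4πI² = 20/3757
I = (-1)√(20/3757/(4π)) = -0.02058209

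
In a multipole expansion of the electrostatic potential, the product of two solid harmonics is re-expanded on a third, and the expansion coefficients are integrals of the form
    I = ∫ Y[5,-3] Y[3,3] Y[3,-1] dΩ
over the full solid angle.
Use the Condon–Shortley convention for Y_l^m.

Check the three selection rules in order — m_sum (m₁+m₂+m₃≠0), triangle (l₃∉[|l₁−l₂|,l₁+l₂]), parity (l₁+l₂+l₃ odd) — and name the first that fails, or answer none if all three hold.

Σmᵢ = -1  ✗
l₃∈[|l₁−l₂|,l₁+l₂]=[2,8], have l₃=3
Σlᵢ = 11 ⇒ odd

m_sum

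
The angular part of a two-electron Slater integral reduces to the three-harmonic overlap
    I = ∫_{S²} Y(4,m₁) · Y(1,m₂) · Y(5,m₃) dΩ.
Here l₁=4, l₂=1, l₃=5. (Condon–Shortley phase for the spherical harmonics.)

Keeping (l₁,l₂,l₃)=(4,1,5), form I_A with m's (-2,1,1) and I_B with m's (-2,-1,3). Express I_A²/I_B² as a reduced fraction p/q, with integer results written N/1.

l's match ⇒ only the (l;m) 3-j factors differ between A and B.
A: triangle coeff Δ(4,1,5) = 1/495; Σ_t [0,0]: t=0:+1/2880 = 1/2880; (3j)²=2/165 [(4 1 5; -2 1 1)], sign=+1
B: triangle coeff Δ(4,1,5) = 1/495; Σ_t [0,0]: t=0:+1/2880 = 1/2880; (3j)²=28/495 [(4 1 5; -2 -1 3)], sign=+1
I_A²/I_B² = (2/165)/(28/495) = 3/14

3/14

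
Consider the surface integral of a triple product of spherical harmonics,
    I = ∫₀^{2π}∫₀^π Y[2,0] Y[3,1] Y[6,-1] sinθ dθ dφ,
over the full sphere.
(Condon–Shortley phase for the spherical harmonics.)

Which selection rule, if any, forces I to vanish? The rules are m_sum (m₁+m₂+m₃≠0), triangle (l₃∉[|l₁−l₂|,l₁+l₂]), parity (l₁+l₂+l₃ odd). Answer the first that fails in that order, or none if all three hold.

azimuthal sum: 0 + 1 − 1 = 0  ✓
1 ≤ 6 ≤ 5 (triangle on l)  ✗
L = 2 + 3 + 6 = 11 (odd)

triangle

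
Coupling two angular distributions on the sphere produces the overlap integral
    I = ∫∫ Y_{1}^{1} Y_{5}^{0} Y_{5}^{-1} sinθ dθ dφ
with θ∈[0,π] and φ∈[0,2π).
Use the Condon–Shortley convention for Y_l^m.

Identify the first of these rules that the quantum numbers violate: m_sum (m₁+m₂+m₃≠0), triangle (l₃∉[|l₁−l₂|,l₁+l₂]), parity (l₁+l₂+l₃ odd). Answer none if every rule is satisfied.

parity

Σmᵢ = 0  ✓
l₃∈[|l₁−l₂|,l₁+l₂]=[4,6], have l₃=5  ✓
Σlᵢ = 11 ⇒ odd  ✗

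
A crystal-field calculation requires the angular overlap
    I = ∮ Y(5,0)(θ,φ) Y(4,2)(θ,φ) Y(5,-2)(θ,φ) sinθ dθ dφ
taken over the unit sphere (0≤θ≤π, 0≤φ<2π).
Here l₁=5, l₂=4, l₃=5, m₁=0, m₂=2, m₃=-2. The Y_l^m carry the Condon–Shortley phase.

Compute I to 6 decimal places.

-0.099440

Rules hold: Σm=0, L=14 even, 1≤5≤9.
N = 11·9·11 = 1089
Δ = 4!·6!·4!/15! = 1/3153150
Racah Σ t=0..4: t=0:+1/69120 t=1:−1/1728 t=2:+1/576 t=3:−1/1728 t=4:+1/69120 = 7/11520
⇒ 3j(5 4 5; 0 0 0)² = 2/143, sgn -1
Racah Σ t=2..4: t=2:+1/3456 t=3:−1/1728 t=4:+1/11520 = -7/34560
⇒ 3j(5 4 5; 0 2 -2)² = 7/858, sgn +1
4πI² = N·(3j₀)²·(3jₘ)² = 21/169
I = -1·√(0.12426/4π) = -0.09944006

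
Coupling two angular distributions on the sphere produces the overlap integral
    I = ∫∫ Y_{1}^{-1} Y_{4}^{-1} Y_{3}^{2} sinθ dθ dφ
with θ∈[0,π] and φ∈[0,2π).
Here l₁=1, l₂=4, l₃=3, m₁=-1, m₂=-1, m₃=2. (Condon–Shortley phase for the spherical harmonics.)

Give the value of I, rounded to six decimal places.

-0.106622

Rules hold: Σm=0, L=8 even, 3≤3≤5.
N = 3·9·7 = 189
Δ = 2!·0!·6!/9! = 1/252
Racah Σ t=1..1: t=1:−1/36 = -1/36
⇒ 3j(1 4 3; 0 0 0)² = 4/63, sgn +1
Racah Σ t=2..2: t=2:+1/240 = 1/240
⇒ 3j(1 4 3; -1 -1 2)² = 1/84, sgn -1
4πI² = N·(3j₀)²·(3jₘ)² = 1/7
I = -1·√(0.142857/4π) = -0.10662181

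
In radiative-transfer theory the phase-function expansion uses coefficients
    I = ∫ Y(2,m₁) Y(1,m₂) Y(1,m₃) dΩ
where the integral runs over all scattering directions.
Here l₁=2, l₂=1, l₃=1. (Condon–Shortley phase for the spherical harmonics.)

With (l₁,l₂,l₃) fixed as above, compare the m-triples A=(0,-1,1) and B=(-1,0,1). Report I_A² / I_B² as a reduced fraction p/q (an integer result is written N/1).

1/3

Shared (l₁,l₂,l₃)=(2,1,1): N and (l;000)² cancel in I_A²/I_B².
A: Δ = 2!·2!·0!/5! = 1/30; Racah Σ t=0..0: t=0:+1/4 = 1/4; ⇒ 3j(2 1 1; 0 -1 1)² = 1/30, sgn +1
B: Δ = 2!·2!·0!/5! = 1/30; Racah Σ t=1..1: t=1:−1/2 = -1/2; ⇒ 3j(2 1 1; -1 0 1)² = 1/10, sgn -1
I_A²/I_B² = (1/30)/(1/10) = 1/3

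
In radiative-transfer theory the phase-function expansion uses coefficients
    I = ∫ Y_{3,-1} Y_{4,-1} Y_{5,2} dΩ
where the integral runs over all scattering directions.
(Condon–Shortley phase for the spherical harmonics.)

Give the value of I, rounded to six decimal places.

0.148044

Rules hold: Σm=0, L=12 even, 1≤5≤7.
N = 7·9·11 = 693
Δ = 2!·4!·6!/13! = 1/180180
Racah Σ t=0..2: t=0:+1/576 t=1:−1/144 t=2:+1/576 = -1/288
⇒ 3j(3 4 5; 0 0 0)² = 20/1001, sgn +1
Racah Σ t=0..2: t=0:+1/1728 t=1:−1/288 t=2:+1/960 = -1/540
⇒ 3j(3 4 5; -1 -1 2)² = 128/6435, sgn +1
4πI² = N·(3j₀)²·(3jₘ)² = 512/1859
I = +1·√(0.275417/4π) = 0.14804384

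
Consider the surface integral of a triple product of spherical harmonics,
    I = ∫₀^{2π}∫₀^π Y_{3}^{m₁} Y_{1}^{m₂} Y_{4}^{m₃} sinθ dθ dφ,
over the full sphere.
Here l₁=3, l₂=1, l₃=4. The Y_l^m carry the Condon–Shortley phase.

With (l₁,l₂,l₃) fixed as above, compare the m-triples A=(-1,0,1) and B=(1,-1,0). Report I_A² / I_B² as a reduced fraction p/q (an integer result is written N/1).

5/2

Same 3,1,4: normalisation and zero-m 3j drop out of the ratio.
A: Δ: 0! 6! 2! / 9! → 1/252; sum: t=0:+1/48 = 1/48; 3j²(3 1 4; -1 0 1) = Δ·Π!·Σ² = 5/84  (sign -1)
B: Δ: 0! 6! 2! / 9! → 1/252; sum: t=0:+1/96 = 1/96; 3j²(3 1 4; 1 -1 0) = Δ·Π!·Σ² = 1/42  (sign +1)
I_A²/I_B² = (5/84)/(1/42) = 5/2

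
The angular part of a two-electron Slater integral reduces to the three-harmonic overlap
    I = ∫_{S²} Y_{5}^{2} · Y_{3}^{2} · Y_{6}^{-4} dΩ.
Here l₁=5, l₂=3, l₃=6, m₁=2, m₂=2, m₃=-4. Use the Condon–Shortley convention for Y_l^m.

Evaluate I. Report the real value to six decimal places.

m-sum 0 ✓  L=14 even ✓  2≤6≤8 ✓
Π(2lᵢ+1) = 11×7×13 = 1001
triangle coeff Δ(5,3,6) = 1/675675
Σ_t [0,2]: t=0:+1/8640 t=1:−1/2304 t=2:+1/8640 = -7/34560
(3j)²=7/429 [(5 3 6; 0 0 0)], sign=-1
Σ_t [1,2]: t=1:−1/34560 t=2:+1/60480 = -1/80640
(3j)²=6/1001 [(5 3 6; 2 2 -4)], sign=-1
⇒ 4πI² = 14/143
I = (+1)√(14/143/(4π)) = 0.08826552

0.088266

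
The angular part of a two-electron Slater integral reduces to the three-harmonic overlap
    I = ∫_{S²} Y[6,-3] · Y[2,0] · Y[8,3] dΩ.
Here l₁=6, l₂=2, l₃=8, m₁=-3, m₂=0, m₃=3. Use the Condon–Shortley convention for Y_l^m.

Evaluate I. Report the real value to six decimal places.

m-sum 0 ✓  L=16 even ✓  4≤8≤8 ✓
Π(2lᵢ+1) = 13×5×17 = 1105
triangle coeff Δ(6,2,8) = 1/30940
Σ_t [0,0]: t=0:+1/2073600 = 1/2073600
(3j)²=28/1105 [(6 2 8; 0 0 0)], sign=+1
Σ_t [0,0]: t=0:+1/8709120 = 1/8709120
(3j)²=55/3094 [(6 2 8; -3 0 3)], sign=-1
⇒ 4πI² = 110/221
I = (-1)√(110/221/(4π)) = -0.19901934

-0.199019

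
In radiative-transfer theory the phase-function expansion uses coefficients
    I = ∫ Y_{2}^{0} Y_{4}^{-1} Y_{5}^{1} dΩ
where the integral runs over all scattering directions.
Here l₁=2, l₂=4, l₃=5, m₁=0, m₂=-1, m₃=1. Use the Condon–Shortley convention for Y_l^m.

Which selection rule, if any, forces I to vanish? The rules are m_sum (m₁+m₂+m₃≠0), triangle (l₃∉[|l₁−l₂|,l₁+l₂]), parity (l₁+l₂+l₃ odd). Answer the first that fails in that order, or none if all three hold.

azimuthal sum: 0 − 1 + 1 = 0  ✓
2 ≤ 5 ≤ 6 (triangle on l)  ✓
L = 2 + 4 + 5 = 11 (odd)  ✗

parity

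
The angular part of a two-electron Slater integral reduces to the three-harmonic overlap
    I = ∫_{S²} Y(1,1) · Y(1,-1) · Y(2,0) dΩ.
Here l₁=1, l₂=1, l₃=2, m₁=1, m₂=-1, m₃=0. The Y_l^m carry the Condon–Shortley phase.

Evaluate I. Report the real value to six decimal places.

Checks pass: Σm=0; 4 even; l₃=2∈[0,2].
(2·1+1)(2·1+1)(2·2+1) = 45
Δ: 0! 2! 2! / 5! → 1/30
sum: t=0:+1/1 = 1/1
3j²(1 1 2; 0 0 0) = Δ·Π!·Σ² = 2/15  (sign +1)
sum: t=0:+1/4 = 1/4
3j²(1 1 2; 1 -1 0) = Δ·Π!·Σ² = 1/30  (sign +1)
combine: 4πI² = 45·2/15·1/30 = 1/5
take √, sign +1: I = 0.12615663

0.126157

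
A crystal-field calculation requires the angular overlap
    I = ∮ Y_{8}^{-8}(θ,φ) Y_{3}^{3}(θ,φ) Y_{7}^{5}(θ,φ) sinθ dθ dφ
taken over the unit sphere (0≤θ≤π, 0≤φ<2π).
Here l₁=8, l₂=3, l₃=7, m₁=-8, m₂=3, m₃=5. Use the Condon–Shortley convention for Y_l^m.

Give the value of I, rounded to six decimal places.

Rules hold: Σm=0, L=18 even, 5≤7≤11.
N = 17·7·15 = 1785
Δ = 4!·12!·2!/19! = 1/5290740
Racah Σ t=1..3: t=1:−1/7257600 t=2:+1/2073600 t=3:−1/7257600 = 1/4838400
⇒ 3j(8 3 7; 0 0 0)² = 252/20995, sgn -1
Racah Σ t=4..4: t=4:+1/22992076800 = 1/22992076800
⇒ 3j(8 3 7; -8 3 5)² = 5/969, sgn +1
4πI² = N·(3j₀)²·(3jₘ)² = 8820/79781
I = -1·√(0.110553/4π) = -0.09379499

-0.093795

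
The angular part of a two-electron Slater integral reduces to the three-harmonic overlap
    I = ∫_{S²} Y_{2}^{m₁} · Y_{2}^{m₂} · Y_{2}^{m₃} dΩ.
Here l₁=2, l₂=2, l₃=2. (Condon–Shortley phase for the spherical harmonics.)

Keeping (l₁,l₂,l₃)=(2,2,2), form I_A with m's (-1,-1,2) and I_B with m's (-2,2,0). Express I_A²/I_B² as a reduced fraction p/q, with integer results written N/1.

3/2

l's match ⇒ only the (l;m) 3-j factors differ between A and B.
A: triangle coeff Δ(2,2,2) = 1/630; Σ_t [1,1]: t=1:−1/4 = -1/4; (3j)²=3/35 [(2 2 2; -1 -1 2)], sign=-1
B: triangle coeff Δ(2,2,2) = 1/630; Σ_t [2,2]: t=2:+1/8 = 1/8; (3j)²=2/35 [(2 2 2; -2 2 0)], sign=+1
I_A²/I_B² = (3/35)/(2/35) = 3/2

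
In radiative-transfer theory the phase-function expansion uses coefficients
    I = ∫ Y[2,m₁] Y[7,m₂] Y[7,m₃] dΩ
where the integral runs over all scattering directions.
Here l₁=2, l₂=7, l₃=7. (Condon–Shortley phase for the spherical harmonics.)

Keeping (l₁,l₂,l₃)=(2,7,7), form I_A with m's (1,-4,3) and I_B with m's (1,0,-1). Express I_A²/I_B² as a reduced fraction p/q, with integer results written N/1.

77/2

Shared (l₁,l₂,l₃)=(2,7,7): N and (l;000)² cancel in I_A²/I_B².
A: Δ = 2!·2!·12!/17! = 1/185640; Racah Σ t=0..1: t=0:+1/4354560 t=1:−1/14515200 = 1/6220800; ⇒ 3j(2 7 7; 1 -4 3)² = 77/4420, sgn +1
B: Δ = 2!·2!·12!/17! = 1/185640; Racah Σ t=0..1: t=0:+1/1209600 t=1:−1/1036800 = -1/7257600; ⇒ 3j(2 7 7; 1 0 -1)² = 1/2210, sgn -1
I_A²/I_B² = (77/4420)/(1/2210) = 77/2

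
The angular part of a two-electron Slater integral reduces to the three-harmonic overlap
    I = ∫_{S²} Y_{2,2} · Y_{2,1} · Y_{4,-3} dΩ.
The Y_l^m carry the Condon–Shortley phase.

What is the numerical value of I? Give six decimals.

-0.238414

m-sum 0 ✓  L=8 even ✓  0≤4≤4 ✓
Π(2lᵢ+1) = 5×5×9 = 225
triangle coeff Δ(2,2,4) = 1/630
Σ_t [0,0]: t=0:+1/16 = 1/16
(3j)²=2/35 [(2 2 4; 0 0 0)], sign=+1
Σ_t [0,0]: t=0:+1/144 = 1/144
(3j)²=1/18 [(2 2 4; 2 1 -3)], sign=-1
⇒ 4πI² = 5/7
I = (-1)√(5/7/(4π)) = -0.23841361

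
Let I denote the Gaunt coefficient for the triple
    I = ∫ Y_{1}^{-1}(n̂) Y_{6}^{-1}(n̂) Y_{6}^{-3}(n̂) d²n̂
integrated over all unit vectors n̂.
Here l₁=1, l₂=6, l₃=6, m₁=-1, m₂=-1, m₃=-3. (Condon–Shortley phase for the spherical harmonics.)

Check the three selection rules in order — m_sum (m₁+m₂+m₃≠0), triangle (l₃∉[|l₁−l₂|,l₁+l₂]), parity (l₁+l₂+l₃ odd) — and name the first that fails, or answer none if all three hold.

Σmᵢ = -5  ✗
l₃∈[|l₁−l₂|,l₁+l₂]=[5,7], have l₃=6
Σlᵢ = 13 ⇒ odd

m_sum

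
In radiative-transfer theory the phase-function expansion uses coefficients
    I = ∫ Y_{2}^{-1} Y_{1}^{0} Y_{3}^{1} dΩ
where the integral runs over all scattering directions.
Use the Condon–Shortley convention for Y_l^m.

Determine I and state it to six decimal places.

-0.233597

Checks pass: Σm=0; 6 even; l₃=3∈[1,3].
(2·2+1)(2·1+1)(2·3+1) = 105
Δ: 0! 4! 2! / 7! → 1/105
sum: t=0:+1/4 = 1/4
3j²(2 1 3; 0 0 0) = Δ·Π!·Σ² = 3/35  (sign -1)
sum: t=0:+1/6 = 1/6
3j²(2 1 3; -1 0 1) = Δ·Π!·Σ² = 8/105  (sign +1)
combine: 4πI² = 105·3/35·8/105 = 24/35
take √, sign -1: I = -0.23359668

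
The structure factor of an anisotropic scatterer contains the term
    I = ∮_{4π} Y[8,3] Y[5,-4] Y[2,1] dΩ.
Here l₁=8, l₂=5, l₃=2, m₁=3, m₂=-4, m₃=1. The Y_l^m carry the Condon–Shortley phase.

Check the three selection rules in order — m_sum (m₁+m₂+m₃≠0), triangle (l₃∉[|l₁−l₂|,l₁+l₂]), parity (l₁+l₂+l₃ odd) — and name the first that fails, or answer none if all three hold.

azimuthal sum: 3 − 4 + 1 = 0  ✓
3 ≤ 2 ≤ 13 (triangle on l)  ✗
L = 8 + 5 + 2 = 15 (odd)

triangle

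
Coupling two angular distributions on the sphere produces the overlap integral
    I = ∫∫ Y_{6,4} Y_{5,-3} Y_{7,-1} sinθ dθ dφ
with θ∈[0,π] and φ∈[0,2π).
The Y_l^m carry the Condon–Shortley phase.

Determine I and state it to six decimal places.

-0.130527

Checks pass: Σm=0; 18 even; l₃=7∈[1,11].
(2·6+1)(2·5+1)(2·7+1) = 2145
Δ: 4! 8! 6! / 19! → 1/174594420
sum: t=0:+1/4147200 t=1:−1/207360 t=2:+1/82944 t=3:−1/207360 t=4:+1/4147200 = 1/345600
3j²(6 5 7; 0 0 0) = Δ·Π!·Σ² = 420/46189  (sign -1)
sum: t=0:+1/1658880 t=1:−1/3628800 t=2:+1/116121600 = 13/38707200
3j²(6 5 7; 4 -3 -1) = Δ·Π!·Σ² = 39/3553  (sign +1)
combine: 4πI² = 2145·420/46189·39/3553 = 245700/1147619
take √, sign -1: I = -0.13052653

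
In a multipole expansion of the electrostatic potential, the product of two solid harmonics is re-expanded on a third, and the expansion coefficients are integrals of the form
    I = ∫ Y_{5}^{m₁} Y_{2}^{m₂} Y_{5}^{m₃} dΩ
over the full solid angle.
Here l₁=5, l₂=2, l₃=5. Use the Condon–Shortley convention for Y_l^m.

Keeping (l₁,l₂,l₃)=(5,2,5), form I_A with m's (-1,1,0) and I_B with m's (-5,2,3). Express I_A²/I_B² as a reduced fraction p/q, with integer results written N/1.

1/6

Shared (l₁,l₂,l₃)=(5,2,5): N and (l;000)² cancel in I_A²/I_B².
A: Δ = 2!·8!·2!/13! = 1/38610; Racah Σ t=1..2: t=1:−1/1440 t=2:+1/1152 = 1/5760; ⇒ 3j(5 2 5; -1 1 0)² = 1/858, sgn -1
B: Δ = 2!·8!·2!/13! = 1/38610; Racah Σ t=2..2: t=2:+1/161280 = 1/161280; ⇒ 3j(5 2 5; -5 2 3)² = 1/143, sgn +1
I_A²/I_B² = (1/858)/(1/143) = 1/6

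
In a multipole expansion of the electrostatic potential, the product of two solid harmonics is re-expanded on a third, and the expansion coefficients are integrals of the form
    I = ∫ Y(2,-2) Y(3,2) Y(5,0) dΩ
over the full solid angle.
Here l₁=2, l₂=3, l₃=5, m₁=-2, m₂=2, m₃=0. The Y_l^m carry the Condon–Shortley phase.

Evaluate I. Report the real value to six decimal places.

Checks pass: Σm=0; 10 even; l₃=5∈[1,5].
(2·2+1)(2·3+1)(2·5+1) = 385
Δ: 0! 4! 6! / 11! → 1/2310
sum: t=0:+1/144 = 1/144
3j²(2 3 5; 0 0 0) = Δ·Π!·Σ² = 10/231  (sign -1)
sum: t=0:+1/2880 = 1/2880
3j²(2 3 5; -2 2 0) = Δ·Π!·Σ² = 1/462  (sign -1)
combine: 4πI² = 385·10/231·1/462 = 25/693
take √, sign +1: I = 0.05357948

0.053579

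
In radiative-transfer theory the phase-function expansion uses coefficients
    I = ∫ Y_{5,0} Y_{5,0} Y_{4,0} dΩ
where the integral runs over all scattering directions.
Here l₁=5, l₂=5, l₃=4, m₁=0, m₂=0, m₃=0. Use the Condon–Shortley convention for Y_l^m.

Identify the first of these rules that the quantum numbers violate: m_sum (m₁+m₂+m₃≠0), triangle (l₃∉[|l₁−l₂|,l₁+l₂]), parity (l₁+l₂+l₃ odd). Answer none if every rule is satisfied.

Σmᵢ = 0  ✓
l₃∈[|l₁−l₂|,l₁+l₂]=[0,10], have l₃=4  ✓
Σlᵢ = 14 ⇒ even  ✓

none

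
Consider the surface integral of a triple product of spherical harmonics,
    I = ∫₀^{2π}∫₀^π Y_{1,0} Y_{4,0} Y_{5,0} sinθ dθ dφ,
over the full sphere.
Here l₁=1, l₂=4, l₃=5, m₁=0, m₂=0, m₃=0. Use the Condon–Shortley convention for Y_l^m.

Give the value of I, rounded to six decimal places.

m-sum 0 ✓  L=10 even ✓  3≤5≤5 ✓
Π(2lᵢ+1) = 3×9×11 = 297
triangle coeff Δ(1,4,5) = 1/495
Σ_t [0,0]: t=0:+1/576 = 1/576
(3j)²=5/99 [(1 4 5; 0 0 0)], sign=-1
(m-triple is (0,0,0) — same symbol as above.)
⇒ 4πI² = 25/33
I = (+1)√(25/33/(4π)) = 0.24553200

0.245532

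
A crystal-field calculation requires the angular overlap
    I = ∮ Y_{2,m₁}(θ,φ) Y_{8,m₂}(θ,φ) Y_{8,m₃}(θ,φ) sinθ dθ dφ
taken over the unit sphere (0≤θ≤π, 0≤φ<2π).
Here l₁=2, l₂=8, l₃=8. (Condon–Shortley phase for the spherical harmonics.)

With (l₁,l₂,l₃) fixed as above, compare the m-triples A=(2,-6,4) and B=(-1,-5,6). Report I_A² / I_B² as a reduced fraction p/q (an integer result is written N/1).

l's match ⇒ only the (l;m) 3-j factors differ between A and B.
A: triangle coeff Δ(2,8,8) = 1/348840; Σ_t [0,0]: t=0:+1/3832012800 = 1/3832012800; (3j)²=91/9690 [(2 8 8; 2 -6 4)], sign=+1
B: triangle coeff Δ(2,8,8) = 1/348840; Σ_t [1,2]: t=1:−1/1916006400 t=2:+1/12454041600 = -1/2264371200; (3j)²=847/38760 [(2 8 8; -1 -5 6)], sign=-1
I_A²/I_B² = (91/9690)/(847/38760) = 52/121

52/121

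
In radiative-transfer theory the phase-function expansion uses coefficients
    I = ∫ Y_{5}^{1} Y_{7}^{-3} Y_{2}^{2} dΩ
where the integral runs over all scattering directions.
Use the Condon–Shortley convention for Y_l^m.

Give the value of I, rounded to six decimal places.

-0.164220

Rules hold: Σm=0, L=14 even, 2≤2≤12.
N = 11·15·5 = 825
Δ = 10!·0!·4!/15! = 1/15015
Racah Σ t=5..5: t=5:−1/57600 = -1/57600
⇒ 3j(5 7 2; 0 0 0)² = 21/715, sgn -1
Racah Σ t=4..4: t=4:+1/414720 = 1/414720
⇒ 3j(5 7 2; 1 -3 2)² = 2/143, sgn +1
4πI² = N·(3j₀)²·(3jₘ)² = 630/1859
I = -1·√(0.338892/4π) = -0.16421985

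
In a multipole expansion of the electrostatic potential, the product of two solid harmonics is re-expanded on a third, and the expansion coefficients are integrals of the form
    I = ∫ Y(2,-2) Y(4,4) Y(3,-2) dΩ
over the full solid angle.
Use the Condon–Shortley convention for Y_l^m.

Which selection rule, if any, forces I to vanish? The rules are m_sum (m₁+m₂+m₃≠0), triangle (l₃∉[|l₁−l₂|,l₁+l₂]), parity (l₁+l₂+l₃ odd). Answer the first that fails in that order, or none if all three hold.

parity

m₁+m₂+m₃ = -2 + 4 − 2 = 0  ✓
triangle: |2−4|=2 ≤ l₃=3 ≤ 2+4=6  ✓
parity: l₁+l₂+l₃ = 9 is odd  ✗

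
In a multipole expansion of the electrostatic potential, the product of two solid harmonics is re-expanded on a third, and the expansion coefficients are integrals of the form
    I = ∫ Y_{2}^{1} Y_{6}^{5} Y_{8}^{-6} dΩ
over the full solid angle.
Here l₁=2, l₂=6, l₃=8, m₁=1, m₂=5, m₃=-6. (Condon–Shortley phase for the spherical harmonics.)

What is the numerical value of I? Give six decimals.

0.228971

Rules hold: Σm=0, L=16 even, 4≤8≤8.
N = 5·13·17 = 1105
Δ = 0!·4!·12!/17! = 1/30940
Racah Σ t=0..0: t=0:+1/2073600 = 1/2073600
⇒ 3j(2 6 8; 0 0 0)² = 28/1105, sgn +1
Racah Σ t=0..0: t=0:+1/239500800 = 1/239500800
⇒ 3j(2 6 8; 1 5 -6)² = 2/85, sgn +1
4πI² = N·(3j₀)²·(3jₘ)² = 56/85
I = +1·√(0.658824/4π) = 0.22897055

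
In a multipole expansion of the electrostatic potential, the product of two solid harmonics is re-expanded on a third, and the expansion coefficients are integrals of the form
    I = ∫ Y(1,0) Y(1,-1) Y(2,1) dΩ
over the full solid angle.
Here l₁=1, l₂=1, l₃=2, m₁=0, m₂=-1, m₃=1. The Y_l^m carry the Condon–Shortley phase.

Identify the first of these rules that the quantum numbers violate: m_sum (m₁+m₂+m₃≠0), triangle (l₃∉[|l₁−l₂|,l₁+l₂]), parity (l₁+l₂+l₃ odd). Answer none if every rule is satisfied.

azimuthal sum: 0 − 1 + 1 = 0  ✓
0 ≤ 2 ≤ 2 (triangle on l)  ✓
L = 1 + 1 + 2 = 4 (even)  ✓

none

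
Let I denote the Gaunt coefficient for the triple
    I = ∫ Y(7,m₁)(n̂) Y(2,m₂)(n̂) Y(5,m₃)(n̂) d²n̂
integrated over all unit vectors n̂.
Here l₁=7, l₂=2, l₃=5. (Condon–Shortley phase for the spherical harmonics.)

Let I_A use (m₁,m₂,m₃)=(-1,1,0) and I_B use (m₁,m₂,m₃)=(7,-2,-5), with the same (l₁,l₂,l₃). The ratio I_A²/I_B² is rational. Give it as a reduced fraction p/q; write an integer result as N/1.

l's match ⇒ only the (l;m) 3-j factors differ between A and B.
A: triangle coeff Δ(7,2,5) = 1/15015; Σ_t [3,3]: t=3:−1/86400 = -1/86400; (3j)²=16/715 [(7 2 5; -1 1 0)], sign=+1
B: triangle coeff Δ(7,2,5) = 1/15015; Σ_t [0,0]: t=0:+1/87091200 = 1/87091200; (3j)²=1/15 [(7 2 5; 7 -2 -5)], sign=+1
I_A²/I_B² = (16/715)/(1/15) = 48/143

48/143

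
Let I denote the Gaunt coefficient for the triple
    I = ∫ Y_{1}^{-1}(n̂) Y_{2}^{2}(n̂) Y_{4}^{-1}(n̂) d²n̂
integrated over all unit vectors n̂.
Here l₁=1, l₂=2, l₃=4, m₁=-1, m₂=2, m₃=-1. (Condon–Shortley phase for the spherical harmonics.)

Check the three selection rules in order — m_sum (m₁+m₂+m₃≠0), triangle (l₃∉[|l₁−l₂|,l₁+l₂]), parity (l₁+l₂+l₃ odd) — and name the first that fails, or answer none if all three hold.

triangle

Σmᵢ = 0  ✓
l₃∈[|l₁−l₂|,l₁+l₂]=[1,3], have l₃=4  ✗
Σlᵢ = 7 ⇒ odd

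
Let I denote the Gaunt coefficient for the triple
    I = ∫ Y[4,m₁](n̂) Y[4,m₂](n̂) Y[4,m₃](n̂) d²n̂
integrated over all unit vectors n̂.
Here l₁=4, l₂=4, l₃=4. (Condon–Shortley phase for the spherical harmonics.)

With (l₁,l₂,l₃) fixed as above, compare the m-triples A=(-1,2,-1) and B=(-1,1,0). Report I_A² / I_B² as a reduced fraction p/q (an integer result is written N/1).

Same 4,4,4: normalisation and zero-m 3j drop out of the ratio.
A: Δ: 4! 4! 4! / 13! → 1/450450; sum: t=2:+1/576 t=3:−1/144 t=4:+1/576 = -1/288; 3j²(4 4 4; -1 2 -1) = Δ·Π!·Σ² = 20/1001  (sign +1)
B: Δ: 4! 4! 4! / 13! → 1/450450; sum: t=1:−1/3456 t=2:+1/144 t=3:−1/96 t=4:+1/864 = -1/384; 3j²(4 4 4; -1 1 0) = Δ·Π!·Σ² = 9/2002  (sign -1)
I_A²/I_B² = (20/1001)/(9/2002) = 40/9

40/9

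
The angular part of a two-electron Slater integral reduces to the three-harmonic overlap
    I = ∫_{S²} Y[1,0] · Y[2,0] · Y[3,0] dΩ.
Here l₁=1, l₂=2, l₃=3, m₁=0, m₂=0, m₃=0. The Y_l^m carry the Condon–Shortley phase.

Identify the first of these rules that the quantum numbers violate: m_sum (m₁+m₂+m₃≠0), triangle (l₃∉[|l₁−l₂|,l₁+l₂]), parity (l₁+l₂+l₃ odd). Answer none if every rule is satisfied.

azimuthal sum: 0 + 0 + 0 = 0  ✓
1 ≤ 3 ≤ 3 (triangle on l)  ✓
L = 1 + 2 + 3 = 6 (even)  ✓

none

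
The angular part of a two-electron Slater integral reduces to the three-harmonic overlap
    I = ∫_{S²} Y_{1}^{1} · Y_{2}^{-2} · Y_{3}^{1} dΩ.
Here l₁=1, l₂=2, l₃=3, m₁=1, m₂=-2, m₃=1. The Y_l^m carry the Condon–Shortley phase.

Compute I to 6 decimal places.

-0.082589

Rules hold: Σm=0, L=6 even, 1≤3≤3.
N = 3·5·7 = 105
Δ = 0!·2!·4!/7! = 1/105
Racah Σ t=0..0: t=0:+1/4 = 1/4
⇒ 3j(1 2 3; 0 0 0)² = 3/35, sgn -1
Racah Σ t=0..0: t=0:+1/48 = 1/48
⇒ 3j(1 2 3; 1 -2 1)² = 1/105, sgn +1
4πI² = N·(3j₀)²·(3jₘ)² = 3/35
I = -1·√(0.0857143/4π) = -0.08258890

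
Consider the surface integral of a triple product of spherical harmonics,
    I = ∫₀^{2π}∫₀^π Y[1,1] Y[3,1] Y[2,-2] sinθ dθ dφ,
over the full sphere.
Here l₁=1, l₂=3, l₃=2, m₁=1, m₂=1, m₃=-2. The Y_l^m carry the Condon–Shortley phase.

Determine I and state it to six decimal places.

m-sum 0 ✓  L=6 even ✓  2≤2≤4 ✓
Π(2lᵢ+1) = 3×7×5 = 105
triangle coeff Δ(1,3,2) = 1/105
Σ_t [1,1]: t=1:−1/4 = -1/4
(3j)²=3/35 [(1 3 2; 0 0 0)], sign=-1
Σ_t [0,0]: t=0:+1/48 = 1/48
(3j)²=1/105 [(1 3 2; 1 1 -2)], sign=+1
⇒ 4πI² = 3/35
I = (-1)√(3/35/(4π)) = -0.08258890

-0.082589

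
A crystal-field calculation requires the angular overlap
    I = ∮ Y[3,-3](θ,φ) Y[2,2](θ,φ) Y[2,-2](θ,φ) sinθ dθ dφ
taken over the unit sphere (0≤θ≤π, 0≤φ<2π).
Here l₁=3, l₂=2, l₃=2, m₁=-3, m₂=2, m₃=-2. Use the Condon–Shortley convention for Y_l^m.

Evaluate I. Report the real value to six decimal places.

m-sum = -3 + 2 − 2 = -3 ≠ 0 ⇒ I = 0

0.000000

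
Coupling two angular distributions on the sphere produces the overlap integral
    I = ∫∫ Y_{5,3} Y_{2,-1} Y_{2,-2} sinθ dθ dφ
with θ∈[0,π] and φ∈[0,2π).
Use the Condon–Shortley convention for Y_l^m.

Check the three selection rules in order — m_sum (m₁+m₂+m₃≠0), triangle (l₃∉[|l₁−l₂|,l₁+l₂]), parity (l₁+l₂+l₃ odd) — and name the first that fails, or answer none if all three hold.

Σmᵢ = 0  ✓
l₃∈[|l₁−l₂|,l₁+l₂]=[3,7], have l₃=2  ✗
Σlᵢ = 9 ⇒ odd

triangle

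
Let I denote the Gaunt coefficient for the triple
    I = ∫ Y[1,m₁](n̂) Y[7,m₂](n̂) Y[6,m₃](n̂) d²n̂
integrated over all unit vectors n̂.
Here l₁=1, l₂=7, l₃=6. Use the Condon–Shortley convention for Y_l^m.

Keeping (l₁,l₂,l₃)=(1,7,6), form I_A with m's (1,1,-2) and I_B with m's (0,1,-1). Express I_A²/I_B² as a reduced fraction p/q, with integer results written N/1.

Same 1,7,6: normalisation and zero-m 3j drop out of the ratio.
A: Δ: 2! 0! 12! / 15! → 1/1365; sum: t=0:+1/1935360 = 1/1935360; 3j²(1 7 6; 1 1 -2) = Δ·Π!·Σ² = 1/91  (sign +1)
B: Δ: 2! 0! 12! / 15! → 1/1365; sum: t=1:−1/604800 = -1/604800; 3j²(1 7 6; 0 1 -1) = Δ·Π!·Σ² = 16/455  (sign +1)
I_A²/I_B² = (1/91)/(16/455) = 5/16

5/16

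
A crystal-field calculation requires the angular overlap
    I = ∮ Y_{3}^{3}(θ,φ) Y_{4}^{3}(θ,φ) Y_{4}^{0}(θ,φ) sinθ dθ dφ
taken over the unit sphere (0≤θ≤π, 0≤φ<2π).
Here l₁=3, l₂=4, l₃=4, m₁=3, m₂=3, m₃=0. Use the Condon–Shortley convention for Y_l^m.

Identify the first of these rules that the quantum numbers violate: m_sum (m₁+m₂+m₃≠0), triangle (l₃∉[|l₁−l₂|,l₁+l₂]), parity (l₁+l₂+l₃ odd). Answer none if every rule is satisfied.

m₁+m₂+m₃ = 3 + 3 + 0 = 6  ✗
triangle: |3−4|=1 ≤ l₃=4 ≤ 3+4=7
parity: l₁+l₂+l₃ = 11 is odd

m_sum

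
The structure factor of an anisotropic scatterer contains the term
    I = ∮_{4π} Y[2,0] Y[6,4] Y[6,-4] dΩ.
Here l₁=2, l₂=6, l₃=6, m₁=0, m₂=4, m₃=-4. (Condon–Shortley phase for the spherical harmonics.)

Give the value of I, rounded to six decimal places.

m-sum 0 ✓  L=14 even ✓  4≤6≤8 ✓
Π(2lᵢ+1) = 5×13×13 = 845
triangle coeff Δ(2,6,6) = 1/90090
Σ_t [0,2]: t=0:+1/69120 t=1:−1/14400 t=2:+1/69120 = -7/172800
(3j)²=14/715 [(2 6 6; 0 0 0)], sign=-1
Σ_t [0,2]: t=0:+1/14515200 t=1:−1/362880 t=2:+1/322560 = 1/2419200
(3j)²=2/5005 [(2 6 6; 0 4 -4)], sign=+1
⇒ 4πI² = 4/605
I = (-1)√(4/605/(4π)) = -0.02293757

-0.022938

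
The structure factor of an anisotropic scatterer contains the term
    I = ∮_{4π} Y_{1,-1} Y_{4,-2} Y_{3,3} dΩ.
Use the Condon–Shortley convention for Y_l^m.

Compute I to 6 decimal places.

0.061558

Rules hold: Σm=0, L=8 even, 3≤3≤5.
N = 3·9·7 = 189
Δ = 2!·0!·6!/9! = 1/252
Racah Σ t=1..1: t=1:−1/36 = -1/36
⇒ 3j(1 4 3; 0 0 0)² = 4/63, sgn +1
Racah Σ t=2..2: t=2:+1/1440 = 1/1440
⇒ 3j(1 4 3; -1 -2 3)² = 1/252, sgn +1
4πI² = N·(3j₀)²·(3jₘ)² = 1/21
I = +1·√(0.047619/4π) = 0.06155813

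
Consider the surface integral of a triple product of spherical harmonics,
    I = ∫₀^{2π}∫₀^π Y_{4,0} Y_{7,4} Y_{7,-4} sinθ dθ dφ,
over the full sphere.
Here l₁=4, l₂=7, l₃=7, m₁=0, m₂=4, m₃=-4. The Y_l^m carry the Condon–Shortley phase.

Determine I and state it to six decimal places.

-0.116089

Checks pass: Σm=0; 18 even; l₃=7∈[3,11].
(2·4+1)(2·7+1)(2·7+1) = 2025
Δ: 4! 4! 10! / 19! → 1/58198140
sum: t=0:+1/17418240 t=1:−1/622080 t=2:+1/230400 t=3:−1/622080 t=4:+1/17418240 = 1/806400
3j²(4 7 7; 0 0 0) = Δ·Π!·Σ² = 2268/230945  (sign -1)
sum: t=1:−1/130636800 t=2:+1/5806080 t=3:−1/2903040 t=4:+1/17418240 = -1/8164800
3j²(4 7 7; 0 4 -4) = Δ·Π!·Σ² = 11264/1322685  (sign +1)
combine: 4πI² = 2025·2268/230945·11264/1322685 = 2985984/17631601
take √, sign -1: I = -0.11608950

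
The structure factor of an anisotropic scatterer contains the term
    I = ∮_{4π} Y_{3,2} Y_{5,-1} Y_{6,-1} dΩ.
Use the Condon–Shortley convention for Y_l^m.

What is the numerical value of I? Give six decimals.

0.134828

Checks pass: Σm=0; 14 even; l₃=6∈[2,8].
(2·3+1)(2·5+1)(2·6+1) = 1001
Δ: 2! 4! 8! / 15! → 1/675675
sum: t=0:+1/8640 t=1:−1/2304 t=2:+1/8640 = -7/34560
3j²(3 5 6; 0 0 0) = Δ·Π!·Σ² = 7/429  (sign -1)
sum: t=0:+1/6912 t=1:−1/17280 = 1/11520
3j²(3 5 6; 2 -1 -1) = Δ·Π!·Σ² = 2/143  (sign -1)
combine: 4πI² = 1001·7/429·2/143 = 98/429
take √, sign +1: I = 0.13482780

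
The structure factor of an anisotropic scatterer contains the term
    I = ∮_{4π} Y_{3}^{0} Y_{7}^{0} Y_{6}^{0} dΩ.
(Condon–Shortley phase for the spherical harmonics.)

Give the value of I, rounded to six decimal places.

Checks pass: Σm=0; 16 even; l₃=6∈[4,10].
(2·3+1)(2·7+1)(2·6+1) = 1365
Δ: 4! 2! 10! / 17! → 1/2042040
sum: t=1:−1/207360 t=2:+1/57600 t=3:−1/207360 = 1/129600
3j²(3 7 6; 0 0 0) = Δ·Π!·Σ² = 168/12155  (sign +1)
(m-triple is (0,0,0) — same symbol as above.)
combine: 4πI² = 1365·168/12155·168/12155 = 592704/2272985
take √, sign +1: I = 0.14405081

0.144051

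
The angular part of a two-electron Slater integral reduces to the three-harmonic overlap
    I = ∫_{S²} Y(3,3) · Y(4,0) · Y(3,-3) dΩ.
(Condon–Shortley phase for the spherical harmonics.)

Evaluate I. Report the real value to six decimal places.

-0.076935

Checks pass: Σm=0; 10 even; l₃=3∈[1,7].
(2·3+1)(2·4+1)(2·3+1) = 441
Δ: 4! 2! 4! / 11! → 1/34650
sum: t=1:−1/72 t=2:+1/16 t=3:−1/72 = 5/144
3j²(3 4 3; 0 0 0) = Δ·Π!·Σ² = 2/77  (sign -1)
sum: t=0:+1/1152 = 1/1152
3j²(3 4 3; 3 0 -3) = Δ·Π!·Σ² = 1/154  (sign +1)
combine: 4πI² = 441·2/77·1/154 = 9/121
take √, sign -1: I = -0.07693494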